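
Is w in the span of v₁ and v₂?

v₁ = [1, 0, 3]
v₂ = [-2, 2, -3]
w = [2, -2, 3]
Yes

Form the augmented matrix and row-reduce:
[v₁|v₂|w] = 
  [  1,  -2,   2]
  [  0,   2,  -2]
  [  3,  -3,   3]
R3 → R3 - (3)·R1
R3 → R3 - (3/2)·R2
REF = 
  [  1,  -2,   2]
  [  0,   2,  -2]
  [  0,   0,   0]

No row of the form [0 0 | nonzero], so the system is consistent. Back-substitution gives c₁ = 0, c₂ = -1: w = (0)·v₁ + (-1)·v₂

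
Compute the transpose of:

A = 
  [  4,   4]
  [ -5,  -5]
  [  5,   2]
Aᵀ = 
  [  4,  -5,   5]
  [  4,  -5,   2]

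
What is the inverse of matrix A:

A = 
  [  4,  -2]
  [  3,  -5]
det(A) = (4)(-5) - (-2)(3) = -14
For a 2×2 matrix, A⁻¹ = (1/det(A)) · [[d, -b], [-c, a]]
    = (-1/14) · [[-5, 2], [-3, 4]]

A⁻¹ = 
  [5/14, -1/7]
  [3/14, -2/7]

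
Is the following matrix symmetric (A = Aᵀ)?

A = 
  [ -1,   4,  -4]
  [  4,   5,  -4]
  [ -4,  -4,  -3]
Yes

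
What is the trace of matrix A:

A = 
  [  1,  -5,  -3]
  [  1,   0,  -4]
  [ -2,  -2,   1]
2

tr(A) = 1 + 0 + 1 = 2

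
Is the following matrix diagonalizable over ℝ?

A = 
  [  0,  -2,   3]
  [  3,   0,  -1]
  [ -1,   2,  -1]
No

Characteristic polynomial: det(λI - A) = λ³ + λ² + 11λ - 10
By the rational root theorem any rational root is an integer dividing 10; none of those is a root, so p(λ) has no rational roots and hence (being an irreducible cubic) no repeated roots.
Discriminant of the cubic: Δ = -9843
Δ < 0 ⇒ one real eigenvalue and a complex-conjugate pair: λ ≈ -0.9017 + 3.411i, -0.9017 - 3.411i, 0.8033
Has complex eigenvalues (not diagonalizable over ℝ).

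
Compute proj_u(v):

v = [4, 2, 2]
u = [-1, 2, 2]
v·u = (4)(-1) + (2)(2) + (2)(2) = 4
u·u = (-1)² + (2)² + (2)² = 9
proj_u(v) = (v·u / u·u) × u = (4/9) × u

proj_u(v) = [-4/9, 8/9, 8/9]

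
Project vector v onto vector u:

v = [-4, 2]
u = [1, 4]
proj_u(v) = [4/17, 16/17]

v·u = (-4)(1) + (2)(4) = 4
u·u = (1)² + (4)² = 17
proj_u(v) = (v·u / u·u) × u = (4/17) × u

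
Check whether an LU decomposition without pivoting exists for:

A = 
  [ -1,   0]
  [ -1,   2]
Yes.
A[1,1] = -1 ≠ 0, so Gaussian elimination proceeds without a row swap: multiplier ℓ₂₁ = (-1)/(-1) = 1, and U[2,2] = 2 - (1)(0) = 2.
L = 
  [  1,   0]
  [  1,   1]
U = 
  [ -1,   0]
  [  0,   2]
Check row 2 of LU: [(1)(-1), (1)(0) + 2] = [-1, 2] = row 2 of A ✓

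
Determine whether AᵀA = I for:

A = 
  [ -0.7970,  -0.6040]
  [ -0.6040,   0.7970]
Yes

AᵀA = 
  [  1,   0]
  [  0,   1]
≈ I (equal to I up to the 4-dp rounding of the entries)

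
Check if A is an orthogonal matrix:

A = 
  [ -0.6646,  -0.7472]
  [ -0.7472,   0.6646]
Yes

AᵀA = 
  [  1,   0]
  [  0,   1]
≈ I (equal to I up to the 4-dp rounding of the entries)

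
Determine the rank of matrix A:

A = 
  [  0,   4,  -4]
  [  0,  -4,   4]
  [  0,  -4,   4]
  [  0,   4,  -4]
Row reduce:
R2 → R2 + (1)·R1
R3 → R3 + (1)·R1
R4 → R4 - (1)·R1
REF = 
  [  0,   4,  -4]
  [  0,   0,   0]
  [  0,   0,   0]
  [  0,   0,   0]
Pivot columns: 2 → 1 pivot.

rank(A) = 1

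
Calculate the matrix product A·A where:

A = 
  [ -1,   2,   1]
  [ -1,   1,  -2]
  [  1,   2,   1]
A² = A·A:
A²[1,1] = (-1)(-1) + (2)(-1) + (1)(1) = 0
A²[1,2] = (-1)(2) + (2)(1) + (1)(2) = 2
A²[1,3] = (-1)(1) + (2)(-2) + (1)(1) = -4
A²[2,1] = (-1)(-1) + (1)(-1) + (-2)(1) = -2
A²[2,2] = (-1)(2) + (1)(1) + (-2)(2) = -5
A²[2,3] = (-1)(1) + (1)(-2) + (-2)(1) = -5
A²[3,1] = (1)(-1) + (2)(-1) + (1)(1) = -2
A²[3,2] = (1)(2) + (2)(1) + (1)(2) = 6
A²[3,3] = (1)(1) + (2)(-2) + (1)(1) = -2
A² = 
  [  0,   2,  -4]
  [ -2,  -5,  -5]
  [ -2,   6,  -2]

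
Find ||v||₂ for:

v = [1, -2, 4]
4.583

||v||₂ = √((1)² + (-2)² + (4)²) = √21 = 4.583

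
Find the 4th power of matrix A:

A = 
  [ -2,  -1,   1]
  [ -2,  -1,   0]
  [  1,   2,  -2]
A² = A·A:
A²[1,1] = (-2)(-2) + (-1)(-2) + (1)(1) = 7
A²[1,2] = (-2)(-1) + (-1)(-1) + (1)(2) = 5
A²[1,3] = (-2)(1) + (-1)(0) + (1)(-2) = -4
A²[2,1] = (-2)(-2) + (-1)(-2) + (0)(1) = 6
A²[2,2] = (-2)(-1) + (-1)(-1) + (0)(2) = 3
A²[2,3] = (-2)(1) + (-1)(0) + (0)(-2) = -2
A²[3,1] = (1)(-2) + (2)(-2) + (-2)(1) = -8
A²[3,2] = (1)(-1) + (2)(-1) + (-2)(2) = -7
A²[3,3] = (1)(1) + (2)(0) + (-2)(-2) = 5
A² = 
  [  7,   5,  -4]
  [  6,   3,  -2]
  [ -8,  -7,   5]

A^3 = A^2·A:
A^3[1,1] = (7)(-2) + (5)(-2) + (-4)(1) = -28
A^3[1,2] = (7)(-1) + (5)(-1) + (-4)(2) = -20
A^3[1,3] = (7)(1) + (5)(0) + (-4)(-2) = 15
A^3[2,1] = (6)(-2) + (3)(-2) + (-2)(1) = -20
A^3[2,2] = (6)(-1) + (3)(-1) + (-2)(2) = -13
A^3[2,3] = (6)(1) + (3)(0) + (-2)(-2) = 10
A^3[3,1] = (-8)(-2) + (-7)(-2) + (5)(1) = 35
A^3[3,2] = (-8)(-1) + (-7)(-1) + (5)(2) = 25
A^3[3,3] = (-8)(1) + (-7)(0) + (5)(-2) = -18
A^3 = 
  [-28, -20,  15]
  [-20, -13,  10]
  [ 35,  25, -18]

A^4 = A^3·A:
A^4[1,1] = (-28)(-2) + (-20)(-2) + (15)(1) = 111
A^4[1,2] = (-28)(-1) + (-20)(-1) + (15)(2) = 78
A^4[1,3] = (-28)(1) + (-20)(0) + (15)(-2) = -58
A^4[2,1] = (-20)(-2) + (-13)(-2) + (10)(1) = 76
A^4[2,2] = (-20)(-1) + (-13)(-1) + (10)(2) = 53
A^4[2,3] = (-20)(1) + (-13)(0) + (10)(-2) = -40
A^4[3,1] = (35)(-2) + (25)(-2) + (-18)(1) = -138
A^4[3,2] = (35)(-1) + (25)(-1) + (-18)(2) = -96
A^4[3,3] = (35)(1) + (25)(0) + (-18)(-2) = 71
A^4 = 
  [111,  78, -58]
  [ 76,  53, -40]
  [-138, -96,  71]

Therefore
A^4 = 
  [111,  78, -58]
  [ 76,  53, -40]
  [-138, -96,  71]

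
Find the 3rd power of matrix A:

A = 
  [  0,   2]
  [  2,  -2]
A^3 = 
  [ -8,  16]
  [ 16, -24]

A² = A·A:
A²[1,1] = (0)(0) + (2)(2) = 4
A²[1,2] = (0)(2) + (2)(-2) = -4
A²[2,1] = (2)(0) + (-2)(2) = -4
A²[2,2] = (2)(2) + (-2)(-2) = 8
A² = 
  [  4,  -4]
  [ -4,   8]

A^3 = A^2·A:
A^3[1,1] = (4)(0) + (-4)(2) = -8
A^3[1,2] = (4)(2) + (-4)(-2) = 16
A^3[2,1] = (-4)(0) + (8)(2) = 16
A^3[2,2] = (-4)(2) + (8)(-2) = -24
A^3 = 
  [ -8,  16]
  [ 16, -24]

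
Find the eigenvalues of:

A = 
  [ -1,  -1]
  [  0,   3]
tr(A) = 2, det(A) = -3
Characteristic polynomial: λ² - tr(A)λ + det(A) = λ² - 2λ - 3
λ² - 2λ - 3 = (λ + 1)(λ - 3)

λ = 3, -1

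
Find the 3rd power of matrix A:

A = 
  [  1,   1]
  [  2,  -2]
A² = A·A:
A²[1,1] = (1)(1) + (1)(2) = 3
A²[1,2] = (1)(1) + (1)(-2) = -1
A²[2,1] = (2)(1) + (-2)(2) = -2
A²[2,2] = (2)(1) + (-2)(-2) = 6
A² = 
  [  3,  -1]
  [ -2,   6]

A^3 = A^2·A:
A^3[1,1] = (3)(1) + (-1)(2) = 1
A^3[1,2] = (3)(1) + (-1)(-2) = 5
A^3[2,1] = (-2)(1) + (6)(2) = 10
A^3[2,2] = (-2)(1) + (6)(-2) = -14
A^3 = 
  [  1,   5]
  [ 10, -14]

Therefore
A^3 = 
  [  1,   5]
  [ 10, -14]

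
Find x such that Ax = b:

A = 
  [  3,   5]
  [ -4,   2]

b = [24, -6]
Row reduce the augmented matrix [A|b]:
R2 → R2 + (4/3)·R1
REF = 
  [   3,    5,   24]
  [   0, 26/3,   26]

Back-substitution:
x₂ = 26 / (26/3) = 3
x₁ = (24 - (5)(3)) / 3 = 3

x = [3, 3]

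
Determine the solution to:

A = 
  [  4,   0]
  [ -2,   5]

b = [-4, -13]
x = [-1, -3]

Row reduce the augmented matrix [A|b]:
R2 → R2 + (1/2)·R1
REF = 
  [  4,   0,  -4]
  [  0,   5, -15]

Back-substitution:
x₂ = (-15) / 5 = -3
x₁ = (-4 - (0)(-3)) / 4 = -1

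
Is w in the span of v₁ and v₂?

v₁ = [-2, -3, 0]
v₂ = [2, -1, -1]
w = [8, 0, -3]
Yes

Form the augmented matrix and row-reduce:
[v₁|v₂|w] = 
  [ -2,   2,   8]
  [ -3,  -1,   0]
  [  0,  -1,  -3]
R2 → R2 - (3/2)·R1
R3 → R3 - (1/4)·R2
REF = 
  [ -2,   2,   8]
  [  0,  -4, -12]
  [  0,   0,   0]

No row of the form [0 0 | nonzero], so the system is consistent. Back-substitution gives c₁ = -1, c₂ = 3: w = (-1)·v₁ + (3)·v₂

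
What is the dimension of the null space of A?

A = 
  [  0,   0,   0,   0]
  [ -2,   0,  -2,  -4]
nullity(A) = 3

Row reduce:
Swap R1 ↔ R2
REF = 
  [ -2,   0,  -2,  -4]
  [  0,   0,   0,   0]
Pivot columns: 1 → 1 pivot.
rank(A) = 1, so nullity(A) = 4 - 1 = 3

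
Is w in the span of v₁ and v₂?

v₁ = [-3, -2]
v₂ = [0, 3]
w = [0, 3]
Yes

Form the augmented matrix and row-reduce:
[v₁|v₂|w] = 
  [ -3,   0,   0]
  [ -2,   3,   3]
R2 → R2 - (2/3)·R1
REF = 
  [ -3,   0,   0]
  [  0,   3,   3]

No row of the form [0 0 | nonzero], so the system is consistent. Back-substitution gives c₁ = 0, c₂ = 1: w = (0)·v₁ + (1)·v₂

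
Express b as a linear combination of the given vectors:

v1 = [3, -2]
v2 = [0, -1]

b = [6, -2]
c1 = 2, c2 = -2

b = 2·v1 + -2·v2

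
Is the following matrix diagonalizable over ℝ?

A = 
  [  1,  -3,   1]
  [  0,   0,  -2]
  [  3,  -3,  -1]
Yes

Characteristic polynomial: det(λI - A) = λ³ - 10λ - 12
Testing integer divisors of the constant term: p(-2) = 0, so (λ + 2) is a factor:
p(λ) = (λ + 2)(λ² - 2λ - 6)
λ² - 2λ - 6 = 0  ⇒  λ = (2 ± √((-2)² - 4·(-6)))/2 = (2 ± √(28))/2
  = 1 + √7,  1 - √7
Eigenvalues: -2, 1 + √7, 1 - √7  (≈ -2, 3.646, -1.646)
The two irrational eigenvalues are distinct (simple), so each has alg. mult. = geom. mult. = 1.
λ=-2: alg. mult. = 1, geom. mult. = 3 - rank(A - (-2)I) = 3 - 2 = 1
Sum of geometric multiplicities equals n, so A has n independent eigenvectors.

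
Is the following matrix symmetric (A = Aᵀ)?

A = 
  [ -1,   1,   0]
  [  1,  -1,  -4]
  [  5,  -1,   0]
No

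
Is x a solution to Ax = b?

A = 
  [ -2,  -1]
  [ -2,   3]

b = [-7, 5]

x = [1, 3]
No

Ax = [-5, 7] ≠ b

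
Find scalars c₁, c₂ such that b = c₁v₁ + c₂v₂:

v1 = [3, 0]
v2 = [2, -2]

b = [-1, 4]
c1 = 1, c2 = -2

b = 1·v1 + -2·v2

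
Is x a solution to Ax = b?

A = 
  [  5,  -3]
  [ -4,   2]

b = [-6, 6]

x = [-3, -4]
No

Ax = [-3, 4] ≠ b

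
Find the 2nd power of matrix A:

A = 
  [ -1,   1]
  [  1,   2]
A² = A·A:
A²[1,1] = (-1)(-1) + (1)(1) = 2
A²[1,2] = (-1)(1) + (1)(2) = 1
A²[2,1] = (1)(-1) + (2)(1) = 1
A²[2,2] = (1)(1) + (2)(2) = 5
A² = 
  [  2,   1]
  [  1,   5]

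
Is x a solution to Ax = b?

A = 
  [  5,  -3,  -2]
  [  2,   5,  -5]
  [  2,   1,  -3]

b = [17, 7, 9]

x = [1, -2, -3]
Yes

Ax = [17, 7, 9] = b ✓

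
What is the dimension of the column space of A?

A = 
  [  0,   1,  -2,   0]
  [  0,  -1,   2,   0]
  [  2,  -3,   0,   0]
dim(Col(A)) = 2

Row reduce:
Swap R1 ↔ R3
R3 → R3 + (1)·R2
REF = 
  [  2,  -3,   0,   0]
  [  0,  -1,   2,   0]
  [  0,   0,   0,   0]
Pivot columns: 1, 2 → 2 pivots.
dim(Col(A)) = number of pivot columns = 2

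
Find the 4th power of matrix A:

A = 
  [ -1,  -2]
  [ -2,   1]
A^4 = 
  [ 25,   0]
  [  0,  25]

A² = A·A:
A²[1,1] = (-1)(-1) + (-2)(-2) = 5
A²[1,2] = (-1)(-2) + (-2)(1) = 0
A²[2,1] = (-2)(-1) + (1)(-2) = 0
A²[2,2] = (-2)(-2) + (1)(1) = 5
A² = 
  [  5,   0]
  [  0,   5]

A^3 = A^2·A:
A^3[1,1] = (5)(-1) + (0)(-2) = -5
A^3[1,2] = (5)(-2) + (0)(1) = -10
A^3[2,1] = (0)(-1) + (5)(-2) = -10
A^3[2,2] = (0)(-2) + (5)(1) = 5
A^3 = 
  [ -5, -10]
  [-10,   5]

A^4 = A^3·A:
A^4[1,1] = (-5)(-1) + (-10)(-2) = 25
A^4[1,2] = (-5)(-2) + (-10)(1) = 0
A^4[2,1] = (-10)(-1) + (5)(-2) = 0
A^4[2,2] = (-10)(-2) + (5)(1) = 25
A^4 = 
  [ 25,   0]
  [  0,  25]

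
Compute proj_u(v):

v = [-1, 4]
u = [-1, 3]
proj_u(v) = [-13/10, 39/10]

v·u = (-1)(-1) + (4)(3) = 13
u·u = (-1)² + (3)² = 10
proj_u(v) = (v·u / u·u) × u = (13/10) × u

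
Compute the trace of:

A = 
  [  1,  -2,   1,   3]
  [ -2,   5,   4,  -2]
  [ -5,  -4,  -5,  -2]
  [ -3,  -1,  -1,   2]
3

tr(A) = 1 + 5 + -5 + 2 = 3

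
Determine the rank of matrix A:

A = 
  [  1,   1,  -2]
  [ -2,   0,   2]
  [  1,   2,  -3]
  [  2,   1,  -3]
Row reduce:
R2 → R2 + (2)·R1
R3 → R3 - (1)·R1
R4 → R4 - (2)·R1
R3 → R3 - (1/2)·R2
R4 → R4 + (1/2)·R2
REF = 
  [  1,   1,  -2]
  [  0,   2,  -2]
  [  0,   0,   0]
  [  0,   0,   0]
Pivot columns: 1, 2 → 2 pivots.

rank(A) = 2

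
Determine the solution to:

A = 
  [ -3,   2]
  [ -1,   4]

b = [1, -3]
Row reduce the augmented matrix [A|b]:
R2 → R2 - (1/3)·R1
REF = 
  [   -3,     2,     1]
  [    0,  10/3, -10/3]

Back-substitution:
x₂ = (-10/3) / (10/3) = -1
x₁ = (1 - (2)(-1)) / (-3) = -1

x = [-1, -1]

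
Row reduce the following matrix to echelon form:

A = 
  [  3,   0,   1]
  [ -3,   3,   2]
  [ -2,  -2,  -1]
Row operations:
R2 → R2 + (1)·R1
R3 → R3 + (2/3)·R1
R3 → R3 + (2/3)·R2

Resulting echelon form:
REF = 
  [  3,   0,   1]
  [  0,   3,   3]
  [  0,   0, 5/3]

Rank = 3 (number of non-zero pivot rows).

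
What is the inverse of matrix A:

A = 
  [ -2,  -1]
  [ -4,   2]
det(A) = (-2)(2) - (-1)(-4) = -8
For a 2×2 matrix, A⁻¹ = (1/det(A)) · [[d, -b], [-c, a]]
    = (-1/8) · [[2, 1], [4, -2]]

A⁻¹ = 
  [-1/4, -1/8]
  [-1/2,  1/4]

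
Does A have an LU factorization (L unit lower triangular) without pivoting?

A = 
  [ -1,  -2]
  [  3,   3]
Yes.
A[1,1] = -1 ≠ 0, so Gaussian elimination proceeds without a row swap: multiplier ℓ₂₁ = (3)/(-1) = -3, and U[2,2] = 3 - (-3)(-2) = -3.
L = 
  [  1,   0]
  [ -3,   1]
U = 
  [ -1,  -2]
  [  0,  -3]
Check row 2 of LU: [(-3)(-1), (-3)(-2) + (-3)] = [3, 3] = row 2 of A ✓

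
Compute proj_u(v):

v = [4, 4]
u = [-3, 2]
v·u = (4)(-3) + (4)(2) = -4
u·u = (-3)² + (2)² = 13
proj_u(v) = (v·u / u·u) × u = (-4/13) × u

proj_u(v) = [12/13, -8/13]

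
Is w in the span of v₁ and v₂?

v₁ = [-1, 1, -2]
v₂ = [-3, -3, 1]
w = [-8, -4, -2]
Yes

Form the augmented matrix and row-reduce:
[v₁|v₂|w] = 
  [ -1,  -3,  -8]
  [  1,  -3,  -4]
  [ -2,   1,  -2]
R2 → R2 + (1)·R1
R3 → R3 - (2)·R1
R3 → R3 + (7/6)·R2
REF = 
  [ -1,  -3,  -8]
  [  0,  -6, -12]
  [  0,   0,   0]

No row of the form [0 0 | nonzero], so the system is consistent. Back-substitution gives c₁ = 2, c₂ = 2: w = (2)·v₁ + (2)·v₂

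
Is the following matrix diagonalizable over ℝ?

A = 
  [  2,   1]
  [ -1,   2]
No

tr(A) = 4, det(A) = 5
Characteristic polynomial: λ² - tr(A)λ + det(A) = λ² - 4λ + 5
λ² - 4λ + 5 = 0  ⇒  λ = (4 ± √((-4)² - 4·(5)))/2 = (4 ± √(-4))/2
  = 2 + i,  2 - i
Eigenvalues: 2 + i, 2 - i  (≈ 2 + 1i, 2 - 1i)
Has complex eigenvalues (not diagonalizable over ℝ).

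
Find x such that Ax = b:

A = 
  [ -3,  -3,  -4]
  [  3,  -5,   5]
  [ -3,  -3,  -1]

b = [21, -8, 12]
Row reduce the augmented matrix [A|b]:
R2 → R2 + (1)·R1
R3 → R3 - (1)·R1
REF = 
  [ -3,  -3,  -4,  21]
  [  0,  -8,   1,  13]
  [  0,   0,   3,  -9]

Back-substitution:
x₃ = (-9) / 3 = -3
x₂ = (13 - (1)(-3)) / (-8) = -2
x₁ = (21 - (-3)(-2) - (-4)(-3)) / (-3) = -1

x = [-1, -2, -3]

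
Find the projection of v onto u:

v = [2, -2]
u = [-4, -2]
v·u = (2)(-4) + (-2)(-2) = -4
u·u = (-4)² + (-2)² = 20
proj_u(v) = (v·u / u·u) × u = (-4/20) × u = (-1/5) × u

proj_u(v) = [4/5, 2/5]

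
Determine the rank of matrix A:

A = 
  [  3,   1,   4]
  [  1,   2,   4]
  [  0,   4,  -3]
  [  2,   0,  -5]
Row reduce:
R2 → R2 - (1/3)·R1
R4 → R4 - (2/3)·R1
R3 → R3 - (12/5)·R2
R4 → R4 + (2/5)·R2
R4 → R4 - (33/47)·R3
REF = 
  [    3,     1,     4]
  [    0,   5/3,   8/3]
  [    0,     0, -47/5]
  [    0,     0,     0]
Pivot columns: 1, 2, 3 → 3 pivots.

rank(A) = 3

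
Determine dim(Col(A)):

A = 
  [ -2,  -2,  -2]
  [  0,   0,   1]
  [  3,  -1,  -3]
dim(Col(A)) = 3

Row reduce:
R3 → R3 + (3/2)·R1
Swap R2 ↔ R3
REF = 
  [ -2,  -2,  -2]
  [  0,  -4,  -6]
  [  0,   0,   1]
Pivot columns: 1, 2, 3 → 3 pivots.
dim(Col(A)) = number of pivot columns = 3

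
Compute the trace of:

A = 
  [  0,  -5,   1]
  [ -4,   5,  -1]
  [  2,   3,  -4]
1

tr(A) = 0 + 5 + -4 = 1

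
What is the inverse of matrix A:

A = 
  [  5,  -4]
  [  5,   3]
det(A) = (5)(3) - (-4)(5) = 35
For a 2×2 matrix, A⁻¹ = (1/det(A)) · [[d, -b], [-c, a]]
    = (1/35) · [[3, 4], [-5, 5]]

A⁻¹ = 
  [3/35, 4/35]
  [-1/7,  1/7]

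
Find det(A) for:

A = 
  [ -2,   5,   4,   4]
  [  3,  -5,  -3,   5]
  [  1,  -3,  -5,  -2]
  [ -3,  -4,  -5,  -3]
Cofactor expansion along row 1: det(A) = a₁₁M₁₁ - a₁₂M₁₂ + a₁₃M₁₃ - a₁₄M₁₄

M₁₁ = det[[-5, -3, 5]; [-3, -5, -2]; [-4, -5, -3]]
  = (-5)·((-5)(-3) - (-2)(-5)) - (-3)·((-3)(-3) - (-2)(-4)) + (5)·((-3)(-5) - (-5)(-4))
  = (-5)(5) - (-3)(1) + (5)(-5)
  = -47
M₁₂ = det[[3, -3, 5]; [1, -5, -2]; [-3, -5, -3]]
  = (3)·((-5)(-3) - (-2)(-5)) - (-3)·((1)(-3) - (-2)(-3)) + (5)·((1)(-5) - (-5)(-3))
  = (3)(5) - (-3)(-9) + (5)(-20)
  = -112
M₁₃ = det[[3, -5, 5]; [1, -3, -2]; [-3, -4, -3]]
  = (3)·((-3)(-3) - (-2)(-4)) - (-5)·((1)(-3) - (-2)(-3)) + (5)·((1)(-4) - (-3)(-3))
  = (3)(1) - (-5)(-9) + (5)(-13)
  = -107
M₁₄ = det[[3, -5, -3]; [1, -3, -5]; [-3, -4, -5]]
  = (3)·((-3)(-5) - (-5)(-4)) - (-5)·((1)(-5) - (-5)(-3)) + (-3)·((1)(-4) - (-3)(-3))
  = (3)(-5) - (-5)(-20) + (-3)(-13)
  = -76

det(A) = (-2)(-47) - (5)(-112) + (4)(-107) - (4)(-76) = 530

det(A) = 530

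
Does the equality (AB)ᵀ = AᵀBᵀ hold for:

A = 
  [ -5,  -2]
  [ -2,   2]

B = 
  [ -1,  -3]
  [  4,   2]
No

(AB)ᵀ = 
  [ -3,  10]
  [ 11,  10]

AᵀBᵀ = 
  [ 11, -24]
  [ -4,  -4]

The two matrices differ, so (AB)ᵀ ≠ AᵀBᵀ in general. The correct identity is (AB)ᵀ = BᵀAᵀ.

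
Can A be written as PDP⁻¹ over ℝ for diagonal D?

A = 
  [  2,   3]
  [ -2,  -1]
No

tr(A) = 1, det(A) = 4
Characteristic polynomial: λ² - tr(A)λ + det(A) = λ² - λ + 4
λ² - λ + 4 = 0  ⇒  λ = (1 ± √((-1)² - 4·(4)))/2 = (1 ± √(-15))/2
  = (1 + i√15)/2,  (1 - i√15)/2
Eigenvalues: (1 + i√15)/2, (1 - i√15)/2  (≈ 0.5 + 1.936i, 0.5 - 1.936i)
Has complex eigenvalues (not diagonalizable over ℝ).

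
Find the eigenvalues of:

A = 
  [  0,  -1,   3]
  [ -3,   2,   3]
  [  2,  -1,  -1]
Characteristic polynomial: det(λI - A) = λ³ - λ² - 8λ + 6
Testing integer divisors of the constant term: p(3) = 0, so (λ - 3) is a factor:
p(λ) = (λ - 3)(λ² + 2λ - 2)
λ² + 2λ - 2 = 0  ⇒  λ = (-2 ± √((2)² - 4·(-2)))/2 = (-2 ± √(12))/2
  = -1 + √3,  -1 - √3

λ = 3, -1 + √3, -1 - √3  (≈ 3, 0.7321, -2.732)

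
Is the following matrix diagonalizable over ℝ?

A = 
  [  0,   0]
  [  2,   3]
Yes

tr(A) = 3, det(A) = 0
Characteristic polynomial: λ² - tr(A)λ + det(A) = λ² - 3λ
λ² - 3λ = λ(λ - 3)
Eigenvalues: 3, 0
λ=0: alg. mult. = 1, geom. mult. = 2 - rank(A - (0)I) = 2 - 1 = 1
λ=3: alg. mult. = 1, geom. mult. = 2 - rank(A - (3)I) = 2 - 1 = 1
Sum of geometric multiplicities equals n, so A has n independent eigenvectors.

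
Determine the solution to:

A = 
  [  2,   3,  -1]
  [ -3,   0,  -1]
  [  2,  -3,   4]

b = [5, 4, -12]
x = [-1, 2, -1]

Row reduce the augmented matrix [A|b]:
R2 → R2 + (3/2)·R1
R3 → R3 - (1)·R1
R3 → R3 + (4/3)·R2
REF = 
  [   2,    3,   -1,    5]
  [   0,  9/2, -5/2, 23/2]
  [   0,    0,  5/3, -5/3]

Back-substitution:
x₃ = (-5/3) / (5/3) = -1
x₂ = (23/2 - (-5/2)(-1)) / (9/2) = 2
x₁ = (5 - (3)(2) - (-1)(-1)) / 2 = -1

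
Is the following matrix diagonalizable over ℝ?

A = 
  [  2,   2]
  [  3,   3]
Yes

tr(A) = 5, det(A) = 0
Characteristic polynomial: λ² - tr(A)λ + det(A) = λ² - 5λ
λ² - 5λ = λ(λ - 5)
Eigenvalues: 5, 0
λ=0: alg. mult. = 1, geom. mult. = 2 - rank(A - (0)I) = 2 - 1 = 1
λ=5: alg. mult. = 1, geom. mult. = 2 - rank(A - (5)I) = 2 - 1 = 1
Sum of geometric multiplicities equals n, so A has n independent eigenvectors.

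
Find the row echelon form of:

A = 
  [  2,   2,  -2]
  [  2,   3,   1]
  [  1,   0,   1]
Row operations:
R2 → R2 - (1)·R1
R3 → R3 - (1/2)·R1
R3 → R3 + (1)·R2

Resulting echelon form:
REF = 
  [  2,   2,  -2]
  [  0,   1,   3]
  [  0,   0,   5]

Rank = 3 (number of non-zero pivot rows).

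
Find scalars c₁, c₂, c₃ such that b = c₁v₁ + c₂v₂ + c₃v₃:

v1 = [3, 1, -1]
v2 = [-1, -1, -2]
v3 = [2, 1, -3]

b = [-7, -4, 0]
c1 = -1, c2 = 2, c3 = -1

b = -1·v1 + 2·v2 + -1·v3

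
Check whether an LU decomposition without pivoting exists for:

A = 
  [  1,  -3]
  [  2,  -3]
Yes.
A[1,1] = 1 ≠ 0, so Gaussian elimination proceeds without a row swap: multiplier ℓ₂₁ = (2)/(1) = 2, and U[2,2] = -3 - (2)(-3) = 3.
L = 
  [  1,   0]
  [  2,   1]
U = 
  [  1,  -3]
  [  0,   3]
Check row 2 of LU: [(2)(1), (2)(-3) + 3] = [2, -3] = row 2 of A ✓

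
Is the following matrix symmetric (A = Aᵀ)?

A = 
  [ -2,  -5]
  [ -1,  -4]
No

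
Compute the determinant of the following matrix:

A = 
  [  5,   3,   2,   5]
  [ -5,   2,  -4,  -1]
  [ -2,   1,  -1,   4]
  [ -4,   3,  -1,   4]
Cofactor expansion along row 1: det(A) = a₁₁M₁₁ - a₁₂M₁₂ + a₁₃M₁₃ - a₁₄M₁₄

M₁₁ = det[[2, -4, -1]; [1, -1, 4]; [3, -1, 4]]
  = (2)·((-1)(4) - (4)(-1)) - (-4)·((1)(4) - (4)(3)) + (-1)·((1)(-1) - (-1)(3))
  = (2)(0) - (-4)(-8) + (-1)(2)
  = -34
M₁₂ = det[[-5, -4, -1]; [-2, -1, 4]; [-4, -1, 4]]
  = (-5)·((-1)(4) - (4)(-1)) - (-4)·((-2)(4) - (4)(-4)) + (-1)·((-2)(-1) - (-1)(-4))
  = (-5)(0) - (-4)(8) + (-1)(-2)
  = 34
M₁₃ = det[[-5, 2, -1]; [-2, 1, 4]; [-4, 3, 4]]
  = (-5)·((1)(4) - (4)(3)) - (2)·((-2)(4) - (4)(-4)) + (-1)·((-2)(3) - (1)(-4))
  = (-5)(-8) - (2)(8) + (-1)(-2)
  = 26
M₁₄ = det[[-5, 2, -4]; [-2, 1, -1]; [-4, 3, -1]]
  = (-5)·((1)(-1) - (-1)(3)) - (2)·((-2)(-1) - (-1)(-4)) + (-4)·((-2)(3) - (1)(-4))
  = (-5)(2) - (2)(-2) + (-4)(-2)
  = 2

det(A) = (5)(-34) - (3)(34) + (2)(26) - (5)(2) = -230

det(A) = -230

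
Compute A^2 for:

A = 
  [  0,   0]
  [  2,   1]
A² = A·A:
A²[1,1] = (0)(0) + (0)(2) = 0
A²[1,2] = (0)(0) + (0)(1) = 0
A²[2,1] = (2)(0) + (1)(2) = 2
A²[2,2] = (2)(0) + (1)(1) = 1
A² = 
  [  0,   0]
  [  2,   1]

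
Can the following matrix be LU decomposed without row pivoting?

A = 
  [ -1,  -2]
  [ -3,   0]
Yes.
A[1,1] = -1 ≠ 0, so Gaussian elimination proceeds without a row swap: multiplier ℓ₂₁ = (-3)/(-1) = 3, and U[2,2] = 0 - (3)(-2) = 6.
L = 
  [  1,   0]
  [  3,   1]
U = 
  [ -1,  -2]
  [  0,   6]
Check row 2 of LU: [(3)(-1), (3)(-2) + 6] = [-3, 0] = row 2 of A ✓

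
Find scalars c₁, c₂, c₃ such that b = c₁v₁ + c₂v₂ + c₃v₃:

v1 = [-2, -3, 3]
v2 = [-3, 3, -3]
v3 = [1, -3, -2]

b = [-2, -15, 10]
c1 = 3, c2 = -1, c3 = 1

b = 3·v1 + -1·v2 + 1·v3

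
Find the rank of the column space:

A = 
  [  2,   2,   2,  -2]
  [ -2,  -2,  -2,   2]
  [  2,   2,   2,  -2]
Row reduce:
R2 → R2 + (1)·R1
R3 → R3 - (1)·R1
REF = 
  [  2,   2,   2,  -2]
  [  0,   0,   0,   0]
  [  0,   0,   0,   0]
Pivot columns: 1 → 1 pivot.
dim(Col(A)) = number of pivot columns = 1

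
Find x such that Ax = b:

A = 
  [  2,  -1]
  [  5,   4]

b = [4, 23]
x = [3, 2]

Row reduce the augmented matrix [A|b]:
R2 → R2 - (5/2)·R1
REF = 
  [   2,   -1,    4]
  [   0, 13/2,   13]

Back-substitution:
x₂ = 13 / (13/2) = 2
x₁ = (4 - (-1)(2)) / 2 = 3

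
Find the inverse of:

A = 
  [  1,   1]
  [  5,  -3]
det(A) = (1)(-3) - (1)(5) = -8
For a 2×2 matrix, A⁻¹ = (1/det(A)) · [[d, -b], [-c, a]]
    = (-1/8) · [[-3, -1], [-5, 1]]

A⁻¹ = 
  [ 3/8,  1/8]
  [ 5/8, -1/8]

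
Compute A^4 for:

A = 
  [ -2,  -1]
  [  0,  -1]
A^4 = 
  [ 16,  15]
  [  0,   1]

A² = A·A:
A²[1,1] = (-2)(-2) + (-1)(0) = 4
A²[1,2] = (-2)(-1) + (-1)(-1) = 3
A²[2,1] = (0)(-2) + (-1)(0) = 0
A²[2,2] = (0)(-1) + (-1)(-1) = 1
A² = 
  [  4,   3]
  [  0,   1]

A^3 = A^2·A:
A^3[1,1] = (4)(-2) + (3)(0) = -8
A^3[1,2] = (4)(-1) + (3)(-1) = -7
A^3[2,1] = (0)(-2) + (1)(0) = 0
A^3[2,2] = (0)(-1) + (1)(-1) = -1
A^3 = 
  [ -8,  -7]
  [  0,  -1]

A^4 = A^3·A:
A^4[1,1] = (-8)(-2) + (-7)(0) = 16
A^4[1,2] = (-8)(-1) + (-7)(-1) = 15
A^4[2,1] = (0)(-2) + (-1)(0) = 0
A^4[2,2] = (0)(-1) + (-1)(-1) = 1
A^4 = 
  [ 16,  15]
  [  0,   1]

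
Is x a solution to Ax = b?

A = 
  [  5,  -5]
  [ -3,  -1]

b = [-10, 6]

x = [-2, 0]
Yes

Ax = [-10, 6] = b ✓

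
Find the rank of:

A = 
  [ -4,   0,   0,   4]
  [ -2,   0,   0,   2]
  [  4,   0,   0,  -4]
rank(A) = 1

Row reduce:
R2 → R2 - (1/2)·R1
R3 → R3 + (1)·R1
REF = 
  [ -4,   0,   0,   4]
  [  0,   0,   0,   0]
  [  0,   0,   0,   0]
Pivot columns: 1 → 1 pivot.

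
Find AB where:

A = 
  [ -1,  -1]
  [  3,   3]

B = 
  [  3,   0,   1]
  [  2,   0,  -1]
AB = 
  [ -5,   0,   0]
  [ 15,   0,   0]

A is 2×2 and B is 2×3, so AB is 2×3. Each entry is (row of A)·(column of B):
AB[1,1] = (-1)(3) + (-1)(2) = -5
AB[1,2] = (-1)(0) + (-1)(0) = 0
AB[1,3] = (-1)(1) + (-1)(-1) = 0
AB[2,1] = (3)(3) + (3)(2) = 15
AB[2,2] = (3)(0) + (3)(0) = 0
AB[2,3] = (3)(1) + (3)(-1) = 0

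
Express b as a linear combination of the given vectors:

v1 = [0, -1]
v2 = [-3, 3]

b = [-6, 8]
c1 = -2, c2 = 2

b = -2·v1 + 2·v2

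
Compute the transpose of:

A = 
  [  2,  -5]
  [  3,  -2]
Aᵀ = 
  [  2,   3]
  [ -5,  -2]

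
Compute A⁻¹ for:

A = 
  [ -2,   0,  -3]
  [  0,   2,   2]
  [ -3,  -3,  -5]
det(A) = (-2)·((2)(-5) - (2)(-3)) - (0)·((0)(-5) - (2)(-3)) + (-3)·((0)(-3) - (2)(-3))
  = (-2)(-4) - (0)(6) + (-3)(6)
  = -10
det(A) = -10 ≠ 0, so A is invertible.

Cofactors Cᵢⱼ = (-1)ⁱ⁺ʲ·Mᵢⱼ:
C = 
  [ -4,  -6,   6]
  [  9,   1,  -6]
  [  6,   4,  -4]

adj(A) = Cᵀ:
adj(A) = 
  [ -4,   9,   6]
  [ -6,   1,   4]
  [  6,  -6,  -4]

A⁻¹ = (-1/10) · adj(A):
A⁻¹ = 
  [  2/5, -9/10,  -3/5]
  [  3/5, -1/10,  -2/5]
  [ -3/5,   3/5,   2/5]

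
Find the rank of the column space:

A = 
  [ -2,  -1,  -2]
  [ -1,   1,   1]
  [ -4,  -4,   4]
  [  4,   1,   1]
dim(Col(A)) = 3

Row reduce:
R2 → R2 - (1/2)·R1
R3 → R3 - (2)·R1
R4 → R4 + (2)·R1
R3 → R3 + (4/3)·R2
R4 → R4 + (2/3)·R2
R4 → R4 + (5/32)·R3
REF = 
  [  -2,   -1,   -2]
  [   0,  3/2,    2]
  [   0,    0, 32/3]
  [   0,    0,    0]
Pivot columns: 1, 2, 3 → 3 pivots.
dim(Col(A)) = number of pivot columns = 3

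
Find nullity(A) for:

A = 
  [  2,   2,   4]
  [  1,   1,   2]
nullity(A) = 2

Row reduce:
R2 → R2 - (1/2)·R1
REF = 
  [  2,   2,   4]
  [  0,   0,   0]
Pivot columns: 1 → 1 pivot.
rank(A) = 1, so nullity(A) = 3 - 1 = 2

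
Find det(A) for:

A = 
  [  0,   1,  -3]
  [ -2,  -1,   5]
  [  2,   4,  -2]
24

Cofactor expansion along row 1:
det(A) = (0)·((-1)(-2) - (5)(4)) - (1)·((-2)(-2) - (5)(2)) + (-3)·((-2)(4) - (-1)(2))
  = (0)(-18) - (1)(-6) + (-3)(-6)
  = 24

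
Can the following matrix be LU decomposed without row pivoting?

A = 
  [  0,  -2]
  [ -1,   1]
No.
A[1,1] = 0 but A[2,1] = -1 ≠ 0. Any LU with L unit lower triangular has (LU)[1,1] = U[1,1] and (LU)[2,1] = L[2,1]·U[1,1]; matching A forces U[1,1] = 0, which then forces (LU)[2,1] = 0 ≠ -1. A row swap (pivoting) is required.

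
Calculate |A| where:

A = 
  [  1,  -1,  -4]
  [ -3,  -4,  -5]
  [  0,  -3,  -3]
-30

Cofactor expansion along row 1:
det(A) = (1)·((-4)(-3) - (-5)(-3)) - (-1)·((-3)(-3) - (-5)(0)) + (-4)·((-3)(-3) - (-4)(0))
  = (1)(-3) - (-1)(9) + (-4)(9)
  = -30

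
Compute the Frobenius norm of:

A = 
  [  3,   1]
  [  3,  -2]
||A||_F = 4.796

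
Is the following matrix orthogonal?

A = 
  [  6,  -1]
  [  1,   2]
No

AᵀA = 
  [ 37,  -4]
  [ -4,   5]
≠ I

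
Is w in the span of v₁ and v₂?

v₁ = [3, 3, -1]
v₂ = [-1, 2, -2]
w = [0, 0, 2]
No

Form the augmented matrix and row-reduce:
[v₁|v₂|w] = 
  [  3,  -1,   0]
  [  3,   2,   0]
  [ -1,  -2,   2]
R2 → R2 - (1)·R1
R3 → R3 + (1/3)·R1
R3 → R3 + (7/9)·R2
REF = 
  [  3,  -1,   0]
  [  0,   3,   0]
  [  0,   0,   2]

Row 3 reads [0 0 | 2], i.e. 0 = 2, so the system is inconsistent and w ∉ span{v₁, v₂}.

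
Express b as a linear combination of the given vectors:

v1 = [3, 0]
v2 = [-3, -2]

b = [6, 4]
c1 = 0, c2 = -2

b = 0·v1 + -2·v2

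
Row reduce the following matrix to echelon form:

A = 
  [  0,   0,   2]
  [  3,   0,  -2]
Row operations:
Swap R1 ↔ R2

Resulting echelon form:
REF = 
  [  3,   0,  -2]
  [  0,   0,   2]

Rank = 2 (number of non-zero pivot rows).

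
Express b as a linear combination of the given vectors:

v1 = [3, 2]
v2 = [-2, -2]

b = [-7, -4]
c1 = -3, c2 = -1

b = -3·v1 + -1·v2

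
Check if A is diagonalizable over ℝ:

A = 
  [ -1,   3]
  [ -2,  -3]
No

tr(A) = -4, det(A) = 9
Characteristic polynomial: λ² - tr(A)λ + det(A) = λ² + 4λ + 9
λ² + 4λ + 9 = 0  ⇒  λ = (-4 ± √((4)² - 4·(9)))/2 = (-4 ± √(-20))/2
  = -2 + i√5,  -2 - i√5
Eigenvalues: -2 + i√5, -2 - i√5  (≈ -2 + 2.236i, -2 - 2.236i)
Has complex eigenvalues (not diagonalizable over ℝ).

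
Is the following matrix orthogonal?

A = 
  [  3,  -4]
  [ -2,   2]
No

AᵀA = 
  [ 13, -16]
  [-16,  20]
≠ I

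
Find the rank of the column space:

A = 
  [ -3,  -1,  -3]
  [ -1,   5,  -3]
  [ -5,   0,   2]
Row reduce:
R2 → R2 - (1/3)·R1
R3 → R3 - (5/3)·R1
R3 → R3 - (5/16)·R2
REF = 
  [  -3,   -1,   -3]
  [   0, 16/3,   -2]
  [   0,    0, 61/8]
Pivot columns: 1, 2, 3 → 3 pivots.
dim(Col(A)) = number of pivot columns = 3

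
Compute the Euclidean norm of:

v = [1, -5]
5.099

||v||₂ = √((1)² + (-5)²) = √26 = 5.099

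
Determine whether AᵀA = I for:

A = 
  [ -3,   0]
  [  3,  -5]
No

AᵀA = 
  [ 18, -15]
  [-15,  25]
≠ I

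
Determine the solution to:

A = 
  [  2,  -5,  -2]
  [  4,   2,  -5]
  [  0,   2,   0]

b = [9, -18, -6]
Row reduce the augmented matrix [A|b]:
R2 → R2 - (2)·R1
R3 → R3 - (1/6)·R2
REF = 
  [  2,  -5,  -2,   9]
  [  0,  12,  -1, -36]
  [  0,   0, 1/6,   0]

Back-substitution:
x₃ = 0 / (1/6) = 0
x₂ = (-36 - (-1)(0)) / 12 = -3
x₁ = (9 - (-5)(-3) - (-2)(0)) / 2 = -3

x = [-3, -3, 0]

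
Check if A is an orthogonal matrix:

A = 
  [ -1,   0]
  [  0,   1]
Yes

AᵀA = 
  [  1,   0]
  [  0,   1]
= I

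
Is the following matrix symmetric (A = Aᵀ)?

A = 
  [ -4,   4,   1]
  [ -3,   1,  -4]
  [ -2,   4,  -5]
No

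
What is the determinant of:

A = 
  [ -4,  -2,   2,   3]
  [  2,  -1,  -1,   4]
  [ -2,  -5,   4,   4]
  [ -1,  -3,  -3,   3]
-349

Cofactor expansion along row 1: det(A) = a₁₁M₁₁ - a₁₂M₁₂ + a₁₃M₁₃ - a₁₄M₁₄

M₁₁ = det[[-1, -1, 4]; [-5, 4, 4]; [-3, -3, 3]]
  = (-1)·((4)(3) - (4)(-3)) - (-1)·((-5)(3) - (4)(-3)) + (4)·((-5)(-3) - (4)(-3))
  = (-1)(24) - (-1)(-3) + (4)(27)
  = 81
M₁₂ = det[[2, -1, 4]; [-2, 4, 4]; [-1, -3, 3]]
  = (2)·((4)(3) - (4)(-3)) - (-1)·((-2)(3) - (4)(-1)) + (4)·((-2)(-3) - (4)(-1))
  = (2)(24) - (-1)(-2) + (4)(10)
  = 86
M₁₃ = det[[2, -1, 4]; [-2, -5, 4]; [-1, -3, 3]]
  = (2)·((-5)(3) - (4)(-3)) - (-1)·((-2)(3) - (4)(-1)) + (4)·((-2)(-3) - (-5)(-1))
  = (2)(-3) - (-1)(-2) + (4)(1)
  = -4
M₁₄ = det[[2, -1, -1]; [-2, -5, 4]; [-1, -3, -3]]
  = (2)·((-5)(-3) - (4)(-3)) - (-1)·((-2)(-3) - (4)(-1)) + (-1)·((-2)(-3) - (-5)(-1))
  = (2)(27) - (-1)(10) + (-1)(1)
  = 63

det(A) = (-4)(81) - (-2)(86) + (2)(-4) - (3)(63) = -349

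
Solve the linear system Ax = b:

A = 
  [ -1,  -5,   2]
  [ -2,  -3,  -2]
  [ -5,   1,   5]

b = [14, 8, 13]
Row reduce the augmented matrix [A|b]:
R2 → R2 - (2)·R1
R3 → R3 - (5)·R1
R3 → R3 - (26/7)·R2
REF = 
  [   -1,    -5,     2,    14]
  [    0,     7,    -6,   -20]
  [    0,     0, 121/7, 121/7]

Back-substitution:
x₃ = (121/7) / (121/7) = 1
x₂ = (-20 - (-6)(1)) / 7 = -2
x₁ = (14 - (-5)(-2) - (2)(1)) / (-1) = -2

x = [-2, -2, 1]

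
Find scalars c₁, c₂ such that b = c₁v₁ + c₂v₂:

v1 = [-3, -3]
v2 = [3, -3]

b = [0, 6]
c1 = -1, c2 = -1

b = -1·v1 + -1·v2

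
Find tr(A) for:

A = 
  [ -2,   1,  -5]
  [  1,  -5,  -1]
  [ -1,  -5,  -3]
-10

tr(A) = -2 + -5 + -3 = -10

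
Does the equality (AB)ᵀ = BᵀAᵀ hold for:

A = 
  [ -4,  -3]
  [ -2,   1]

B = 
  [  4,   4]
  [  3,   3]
Yes

(AB)ᵀ = 
  [-25,  -5]
  [-25,  -5]

BᵀAᵀ = 
  [-25,  -5]
  [-25,  -5]

Both sides are equal — this is the standard identity (AB)ᵀ = BᵀAᵀ, which holds for all A, B.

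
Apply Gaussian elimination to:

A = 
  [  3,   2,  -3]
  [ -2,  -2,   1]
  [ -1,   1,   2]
Row operations:
R2 → R2 + (2/3)·R1
R3 → R3 + (1/3)·R1
R3 → R3 + (5/2)·R2

Resulting echelon form:
REF = 
  [   3,    2,   -3]
  [   0, -2/3,   -1]
  [   0,    0, -3/2]

Rank = 3 (number of non-zero pivot rows).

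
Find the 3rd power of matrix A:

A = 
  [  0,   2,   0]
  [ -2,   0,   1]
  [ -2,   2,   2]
A^3 = 
  [ -4,  -4,   4]
  [  0,   0,   2]
  [-12,  -4,  12]

A² = A·A:
A²[1,1] = (0)(0) + (2)(-2) + (0)(-2) = -4
A²[1,2] = (0)(2) + (2)(0) + (0)(2) = 0
A²[1,3] = (0)(0) + (2)(1) + (0)(2) = 2
A²[2,1] = (-2)(0) + (0)(-2) + (1)(-2) = -2
A²[2,2] = (-2)(2) + (0)(0) + (1)(2) = -2
A²[2,3] = (-2)(0) + (0)(1) + (1)(2) = 2
A²[3,1] = (-2)(0) + (2)(-2) + (2)(-2) = -8
A²[3,2] = (-2)(2) + (2)(0) + (2)(2) = 0
A²[3,3] = (-2)(0) + (2)(1) + (2)(2) = 6
A² = 
  [ -4,   0,   2]
  [ -2,  -2,   2]
  [ -8,   0,   6]

A^3 = A^2·A:
A^3[1,1] = (-4)(0) + (0)(-2) + (2)(-2) = -4
A^3[1,2] = (-4)(2) + (0)(0) + (2)(2) = -4
A^3[1,3] = (-4)(0) + (0)(1) + (2)(2) = 4
A^3[2,1] = (-2)(0) + (-2)(-2) + (2)(-2) = 0
A^3[2,2] = (-2)(2) + (-2)(0) + (2)(2) = 0
A^3[2,3] = (-2)(0) + (-2)(1) + (2)(2) = 2
A^3[3,1] = (-8)(0) + (0)(-2) + (6)(-2) = -12
A^3[3,2] = (-8)(2) + (0)(0) + (6)(2) = -4
A^3[3,3] = (-8)(0) + (0)(1) + (6)(2) = 12
A^3 = 
  [ -4,  -4,   4]
  [  0,   0,   2]
  [-12,  -4,  12]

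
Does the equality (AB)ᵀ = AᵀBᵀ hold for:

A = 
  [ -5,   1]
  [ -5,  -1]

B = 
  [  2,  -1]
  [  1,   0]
No

(AB)ᵀ = 
  [ -9, -11]
  [  5,   5]

AᵀBᵀ = 
  [ -5,  -5]
  [  3,   1]

The two matrices differ, so (AB)ᵀ ≠ AᵀBᵀ in general. The correct identity is (AB)ᵀ = BᵀAᵀ.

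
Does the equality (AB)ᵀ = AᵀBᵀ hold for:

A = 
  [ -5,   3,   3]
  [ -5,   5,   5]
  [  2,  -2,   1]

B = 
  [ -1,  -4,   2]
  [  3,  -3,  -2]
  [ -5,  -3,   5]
No

(AB)ᵀ = 
  [ -1,  -5, -13]
  [  2, -10,  -5]
  [ -1,   5,  13]

AᵀBᵀ = 
  [ 29,  -4,  50]
  [-27,  -2, -40]
  [-21,  -8, -25]

The two matrices differ, so (AB)ᵀ ≠ AᵀBᵀ in general. The correct identity is (AB)ᵀ = BᵀAᵀ.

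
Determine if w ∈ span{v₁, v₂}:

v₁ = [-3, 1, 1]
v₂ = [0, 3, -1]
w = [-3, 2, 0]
No

Form the augmented matrix and row-reduce:
[v₁|v₂|w] = 
  [ -3,   0,  -3]
  [  1,   3,   2]
  [  1,  -1,   0]
R2 → R2 + (1/3)·R1
R3 → R3 + (1/3)·R1
R3 → R3 + (1/3)·R2
REF = 
  [  -3,    0,   -3]
  [   0,    3,    1]
  [   0,    0, -2/3]

Row 3 reads [0 0 | -2/3], i.e. 0 = -2/3, so the system is inconsistent and w ∉ span{v₁, v₂}.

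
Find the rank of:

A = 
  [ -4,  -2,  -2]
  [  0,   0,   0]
Row reduce:
(no row operations needed)
REF = 
  [ -4,  -2,  -2]
  [  0,   0,   0]
Pivot columns: 1 → 1 pivot.

rank(A) = 1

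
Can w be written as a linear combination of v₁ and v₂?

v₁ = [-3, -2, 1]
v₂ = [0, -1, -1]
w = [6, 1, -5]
Yes

Form the augmented matrix and row-reduce:
[v₁|v₂|w] = 
  [ -3,   0,   6]
  [ -2,  -1,   1]
  [  1,  -1,  -5]
R2 → R2 - (2/3)·R1
R3 → R3 + (1/3)·R1
R3 → R3 - (1)·R2
REF = 
  [ -3,   0,   6]
  [  0,  -1,  -3]
  [  0,   0,   0]

No row of the form [0 0 | nonzero], so the system is consistent. Back-substitution gives c₁ = -2, c₂ = 3: w = (-2)·v₁ + (3)·v₂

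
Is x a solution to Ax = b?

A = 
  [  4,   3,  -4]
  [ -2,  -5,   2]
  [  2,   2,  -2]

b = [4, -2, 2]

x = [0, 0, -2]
No

Ax = [8, -4, 4] ≠ b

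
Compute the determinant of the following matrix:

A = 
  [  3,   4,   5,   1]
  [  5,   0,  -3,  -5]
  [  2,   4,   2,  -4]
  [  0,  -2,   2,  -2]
Cofactor expansion along row 1: det(A) = a₁₁M₁₁ - a₁₂M₁₂ + a₁₃M₁₃ - a₁₄M₁₄

M₁₁ = det[[0, -3, -5]; [4, 2, -4]; [-2, 2, -2]]
  = (0)·((2)(-2) - (-4)(2)) - (-3)·((4)(-2) - (-4)(-2)) + (-5)·((4)(2) - (2)(-2))
  = (0)(4) - (-3)(-16) + (-5)(12)
  = -108
M₁₂ = det[[5, -3, -5]; [2, 2, -4]; [0, 2, -2]]
  = (5)·((2)(-2) - (-4)(2)) - (-3)·((2)(-2) - (-4)(0)) + (-5)·((2)(2) - (2)(0))
  = (5)(4) - (-3)(-4) + (-5)(4)
  = -12
M₁₃ = det[[5, 0, -5]; [2, 4, -4]; [0, -2, -2]]
  = (5)·((4)(-2) - (-4)(-2)) - (0)·((2)(-2) - (-4)(0)) + (-5)·((2)(-2) - (4)(0))
  = (5)(-16) - (0)(-4) + (-5)(-4)
  = -60
M₁₄ = det[[5, 0, -3]; [2, 4, 2]; [0, -2, 2]]
  = (5)·((4)(2) - (2)(-2)) - (0)·((2)(2) - (2)(0)) + (-3)·((2)(-2) - (4)(0))
  = (5)(12) - (0)(4) + (-3)(-4)
  = 72

det(A) = (3)(-108) - (4)(-12) + (5)(-60) - (1)(72) = -648

det(A) = -648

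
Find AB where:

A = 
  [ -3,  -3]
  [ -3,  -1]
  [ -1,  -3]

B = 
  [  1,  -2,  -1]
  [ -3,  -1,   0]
A is 3×2 and B is 2×3, so AB is 3×3. Each entry is (row of A)·(column of B):
AB[1,1] = (-3)(1) + (-3)(-3) = 6
AB[1,2] = (-3)(-2) + (-3)(-1) = 9
AB[1,3] = (-3)(-1) + (-3)(0) = 3
AB[2,1] = (-3)(1) + (-1)(-3) = 0
AB[2,2] = (-3)(-2) + (-1)(-1) = 7
AB[2,3] = (-3)(-1) + (-1)(0) = 3
AB[3,1] = (-1)(1) + (-3)(-3) = 8
AB[3,2] = (-1)(-2) + (-3)(-1) = 5
AB[3,3] = (-1)(-1) + (-3)(0) = 1

AB = 
  [  6,   9,   3]
  [  0,   7,   3]
  [  8,   5,   1]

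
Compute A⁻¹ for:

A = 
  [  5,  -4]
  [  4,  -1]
det(A) = (5)(-1) - (-4)(4) = 11
For a 2×2 matrix, A⁻¹ = (1/det(A)) · [[d, -b], [-c, a]]
    = (1/11) · [[-1, 4], [-4, 5]]

A⁻¹ = 
  [-1/11,  4/11]
  [-4/11,  5/11]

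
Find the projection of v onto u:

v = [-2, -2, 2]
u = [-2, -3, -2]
v·u = (-2)(-2) + (-2)(-3) + (2)(-2) = 6
u·u = (-2)² + (-3)² + (-2)² = 17
proj_u(v) = (v·u / u·u) × u = (6/17) × u

proj_u(v) = [-12/17, -18/17, -12/17]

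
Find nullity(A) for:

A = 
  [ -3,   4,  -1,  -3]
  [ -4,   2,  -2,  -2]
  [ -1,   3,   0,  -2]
nullity(A) = 2

Row reduce:
R2 → R2 - (4/3)·R1
R3 → R3 - (1/3)·R1
R3 → R3 + (1/2)·R2
REF = 
  [   -3,     4,    -1,    -3]
  [    0, -10/3,  -2/3,     2]
  [    0,     0,     0,     0]
Pivot columns: 1, 2 → 2 pivots.
rank(A) = 2, so nullity(A) = 4 - 2 = 2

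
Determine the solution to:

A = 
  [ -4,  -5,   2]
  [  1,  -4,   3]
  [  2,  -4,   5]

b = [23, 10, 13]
Row reduce the augmented matrix [A|b]:
R2 → R2 + (1/4)·R1
R3 → R3 + (1/2)·R1
R3 → R3 - (26/21)·R2
REF = 
  [   -4,    -5,     2,    23]
  [    0, -21/4,   7/2,  63/4]
  [    0,     0,   5/3,     5]

Back-substitution:
x₃ = 5 / (5/3) = 3
x₂ = (63/4 - (7/2)(3)) / (-21/4) = -1
x₁ = (23 - (-5)(-1) - (2)(3)) / (-4) = -3

x = [-3, -1, 3]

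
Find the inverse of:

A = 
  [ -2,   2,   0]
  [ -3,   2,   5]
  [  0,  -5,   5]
det(A) = (-2)·((2)(5) - (5)(-5)) - (2)·((-3)(5) - (5)(0)) + (0)·((-3)(-5) - (2)(0))
  = (-2)(35) - (2)(-15) + (0)(15)
  = -40
det(A) = -40 ≠ 0, so A is invertible.

Cofactors Cᵢⱼ = (-1)ⁱ⁺ʲ·Mᵢⱼ:
C = 
  [ 35,  15,  15]
  [-10, -10, -10]
  [ 10,  10,   2]

adj(A) = Cᵀ:
adj(A) = 
  [ 35, -10,  10]
  [ 15, -10,  10]
  [ 15, -10,   2]

A⁻¹ = (-1/40) · adj(A):
A⁻¹ = 
  [ -7/8,   1/4,  -1/4]
  [ -3/8,   1/4,  -1/4]
  [ -3/8,   1/4, -1/20]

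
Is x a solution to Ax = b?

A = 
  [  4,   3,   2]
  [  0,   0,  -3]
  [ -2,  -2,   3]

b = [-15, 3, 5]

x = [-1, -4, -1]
No

Ax = [-18, 3, 7] ≠ b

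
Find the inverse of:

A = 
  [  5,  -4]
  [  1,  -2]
det(A) = (5)(-2) - (-4)(1) = -6
For a 2×2 matrix, A⁻¹ = (1/det(A)) · [[d, -b], [-c, a]]
    = (-1/6) · [[-2, 4], [-1, 5]]

A⁻¹ = 
  [ 1/3, -2/3]
  [ 1/6, -5/6]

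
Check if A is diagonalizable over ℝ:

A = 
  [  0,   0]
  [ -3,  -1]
Yes

tr(A) = -1, det(A) = 0
Characteristic polynomial: λ² - tr(A)λ + det(A) = λ² + λ
λ² + λ = λ(λ + 1)
Eigenvalues: 0, -1
λ=-1: alg. mult. = 1, geom. mult. = 2 - rank(A - (-1)I) = 2 - 1 = 1
λ=0: alg. mult. = 1, geom. mult. = 2 - rank(A - (0)I) = 2 - 1 = 1
Sum of geometric multiplicities equals n, so A has n independent eigenvectors.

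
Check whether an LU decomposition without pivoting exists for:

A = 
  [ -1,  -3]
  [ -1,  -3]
Yes.
A[1,1] = -1 ≠ 0, so Gaussian elimination proceeds without a row swap: multiplier ℓ₂₁ = (-1)/(-1) = 1, and U[2,2] = -3 - (1)(-3) = 0.
L = 
  [  1,   0]
  [  1,   1]
U = 
  [ -1,  -3]
  [  0,   0]
Check row 2 of LU: [(1)(-1), (1)(-3) + 0] = [-1, -3] = row 2 of A ✓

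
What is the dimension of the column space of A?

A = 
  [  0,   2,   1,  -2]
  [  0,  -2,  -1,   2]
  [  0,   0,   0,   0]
Row reduce:
R2 → R2 + (1)·R1
REF = 
  [  0,   2,   1,  -2]
  [  0,   0,   0,   0]
  [  0,   0,   0,   0]
Pivot columns: 2 → 1 pivot.
dim(Col(A)) = number of pivot columns = 1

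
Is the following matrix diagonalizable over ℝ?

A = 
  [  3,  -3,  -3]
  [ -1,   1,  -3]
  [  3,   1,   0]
No

Characteristic polynomial: det(λI - A) = λ³ - 4λ² + 12λ - 48
Testing integer divisors of the constant term: p(4) = 0, so (λ - 4) is a factor:
p(λ) = (λ - 4)(λ² + 12)
λ² + 12 = 0  ⇒  λ = (0 ± √((0)² - 4·(12)))/2 = (0 ± √(-48))/2
  = 2i√3,  -2i√3
Eigenvalues: 4, 2i√3, -2i√3  (≈ 4, 0 + 3.464i, 0 - 3.464i)
Has complex eigenvalues (not diagonalizable over ℝ).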